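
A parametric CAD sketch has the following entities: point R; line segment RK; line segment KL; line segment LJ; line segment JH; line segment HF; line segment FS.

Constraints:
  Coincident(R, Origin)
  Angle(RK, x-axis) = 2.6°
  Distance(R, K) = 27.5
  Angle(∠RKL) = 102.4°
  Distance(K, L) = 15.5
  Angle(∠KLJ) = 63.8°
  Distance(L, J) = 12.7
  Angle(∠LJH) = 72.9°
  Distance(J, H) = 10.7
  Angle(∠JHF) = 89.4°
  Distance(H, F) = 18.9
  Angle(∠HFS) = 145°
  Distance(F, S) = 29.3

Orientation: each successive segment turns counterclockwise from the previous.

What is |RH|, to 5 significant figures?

24.168

R is at the origin; RK runs at 2.6° with length 27.5, so K = (27.472, 1.2475). ∠RKL = 102.4° gives KL at 80.200° from the x-axis; with |KL| = 15.5, L = (30.110, 16.521). ∠KLJ = 63.8° gives LJ at -163.60° from the x-axis; with |LJ| = 12.7, J = (17.927, 12.936). ∠LJH = 72.9° gives JH at -56.500° from the x-axis; with |JH| = 10.7, H = (23.832, 4.0130). Then |RH| = |H − R| = 24.168.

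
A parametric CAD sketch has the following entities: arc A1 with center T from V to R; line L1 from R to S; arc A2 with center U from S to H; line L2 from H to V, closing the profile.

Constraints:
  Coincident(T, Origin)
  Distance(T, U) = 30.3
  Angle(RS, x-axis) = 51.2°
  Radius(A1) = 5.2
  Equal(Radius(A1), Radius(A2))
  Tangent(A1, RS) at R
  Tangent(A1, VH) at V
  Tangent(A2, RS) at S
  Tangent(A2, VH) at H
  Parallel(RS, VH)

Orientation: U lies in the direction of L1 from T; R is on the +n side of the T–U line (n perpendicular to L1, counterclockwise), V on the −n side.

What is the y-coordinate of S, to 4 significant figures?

26.87

Tangency of A1 to both parallel lines with radius 5.2 puts R and V at T ± 5.2·n: R = (-4.053, 3.258), V = (4.053, -3.258). Equal radii place S and H the same way about U: S = U + 5.2·n = (14.93, 26.87), H = U − 5.2·n = (23.04, 20.36). So S.y = 26.87.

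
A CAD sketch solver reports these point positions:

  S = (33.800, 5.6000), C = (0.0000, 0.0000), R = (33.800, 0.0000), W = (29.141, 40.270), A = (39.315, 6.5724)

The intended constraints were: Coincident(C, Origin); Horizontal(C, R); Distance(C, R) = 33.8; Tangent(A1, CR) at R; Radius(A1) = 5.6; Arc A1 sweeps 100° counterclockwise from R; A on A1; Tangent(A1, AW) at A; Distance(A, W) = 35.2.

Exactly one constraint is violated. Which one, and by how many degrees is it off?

Tangent(A1, AW) at A — off by 6.80°.

C = (0.00, 0.00) ✓; C.y = 0.00, R.y = 0.00 ✓; |CR| = 33.80 ✓; ∠(SR, RC) = 90.00° ✓; |SR| = 5.600 ✓; bearing(S→A) − bearing(S→R) = 100.0° ✓; |SA| = 5.600 ✓; ∠(SA, AW) = 83.20° ✗; |AW| = 35.20 ✓.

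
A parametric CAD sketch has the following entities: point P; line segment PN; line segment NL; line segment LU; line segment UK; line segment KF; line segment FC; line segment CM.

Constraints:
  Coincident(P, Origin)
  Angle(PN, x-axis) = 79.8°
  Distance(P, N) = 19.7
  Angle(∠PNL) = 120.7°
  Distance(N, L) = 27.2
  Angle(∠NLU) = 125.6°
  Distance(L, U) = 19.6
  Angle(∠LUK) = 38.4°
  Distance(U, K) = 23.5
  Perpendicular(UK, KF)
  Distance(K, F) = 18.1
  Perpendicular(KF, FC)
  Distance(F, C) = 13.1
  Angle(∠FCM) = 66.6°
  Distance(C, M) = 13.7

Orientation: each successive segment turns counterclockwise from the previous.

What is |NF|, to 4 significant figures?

22.46

P is at the origin; PN runs at 79.8° with length 19.7, so N = (3.489, 19.39). ∠PNL = 120.7° gives NL at 139.1° from the x-axis; with |NL| = 27.2, L = (-17.07, 37.20). ∠NLU = 125.6° gives LU at -166.5° from the x-axis; with |LU| = 19.6, U = (-36.13, 32.62). ∠LUK = 38.4° gives UK at -24.90° from the x-axis; with |UK| = 23.5, K = (-14.81, 22.73). UK is perpendicular to KF, so KF runs at 65.10°; with |KF| = 18.1, F = (-7.193, 39.15). Then |NF| = |F − N| = 22.46.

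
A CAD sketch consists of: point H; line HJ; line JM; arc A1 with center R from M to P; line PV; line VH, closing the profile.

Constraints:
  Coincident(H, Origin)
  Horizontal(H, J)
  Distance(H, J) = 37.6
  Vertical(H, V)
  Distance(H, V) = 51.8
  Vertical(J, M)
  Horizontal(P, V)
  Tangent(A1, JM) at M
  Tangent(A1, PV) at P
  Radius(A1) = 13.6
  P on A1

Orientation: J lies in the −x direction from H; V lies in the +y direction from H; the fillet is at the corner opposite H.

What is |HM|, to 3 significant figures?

53.6

The virtual corner opposite H is at (-37.6, 51.8). Tangency of A1 to JM means the radius RM is perpendicular to JM and the tangent condition forces RP to be normal to PV, with radius 13.6, so the center R sits 13.6 in from both sides at R = (-24.0, 38.2). That places the tangent points at M = (-37.6, 38.2) on JM and P = (-24.0, 51.8) on PV. Then |HM| = |M − H| = 53.6.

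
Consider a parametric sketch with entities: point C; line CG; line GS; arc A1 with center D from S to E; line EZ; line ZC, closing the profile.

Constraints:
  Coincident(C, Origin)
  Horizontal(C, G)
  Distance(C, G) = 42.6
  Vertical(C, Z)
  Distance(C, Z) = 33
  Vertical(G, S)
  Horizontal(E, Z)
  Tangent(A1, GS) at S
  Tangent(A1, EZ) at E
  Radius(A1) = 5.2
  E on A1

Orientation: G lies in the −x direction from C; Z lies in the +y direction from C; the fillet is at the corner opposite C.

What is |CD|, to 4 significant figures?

46.60

C is at the origin; CG is horizontal with |CG| = 42.6 and G on the −x side, so G = (-42.60, 0.000). CZ is vertical with |CZ| = 33.0 and Z on the +y side, so Z = (0.000, 33.00). The virtual corner opposite C is at (-42.60, 33.00). Since A1 is tangent to GS there, DS ⟂ GS and the tangent condition forces DE to be normal to EZ, with radius 5.2, so the center D sits 5.2 in from both sides at D = (-37.40, 27.80). Then |CD| = |D − C| = 46.60.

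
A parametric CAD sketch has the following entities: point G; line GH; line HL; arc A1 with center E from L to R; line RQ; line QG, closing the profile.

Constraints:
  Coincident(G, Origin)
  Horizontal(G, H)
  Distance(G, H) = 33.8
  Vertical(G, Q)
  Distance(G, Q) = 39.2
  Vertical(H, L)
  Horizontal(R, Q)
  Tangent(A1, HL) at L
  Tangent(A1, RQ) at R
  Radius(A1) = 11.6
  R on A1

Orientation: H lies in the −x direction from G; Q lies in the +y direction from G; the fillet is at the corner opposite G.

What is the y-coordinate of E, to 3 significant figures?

27.6

G and Q share the same x with |GQ| = 39.2 and Q on the +y side, so Q = (0.00, 39.2). The virtual corner opposite G is at (-33.8, 39.2). Tangency of A1 to HL means the radius EL is perpendicular to HL and the tangent condition forces ER to be normal to RQ, with radius 11.6, so the center E sits 11.6 in from both sides at E = (-22.2, 27.6). So E.y = 27.6.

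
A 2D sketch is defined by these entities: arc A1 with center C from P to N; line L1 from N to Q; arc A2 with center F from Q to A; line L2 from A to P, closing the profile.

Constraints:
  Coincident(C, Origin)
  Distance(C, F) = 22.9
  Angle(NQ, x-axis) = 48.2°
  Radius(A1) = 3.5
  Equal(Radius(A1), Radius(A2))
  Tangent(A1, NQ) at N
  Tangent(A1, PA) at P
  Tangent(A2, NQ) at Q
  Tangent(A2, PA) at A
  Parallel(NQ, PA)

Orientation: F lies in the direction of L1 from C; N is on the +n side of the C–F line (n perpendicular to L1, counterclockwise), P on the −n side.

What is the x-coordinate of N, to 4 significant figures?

-2.609

C is at the origin and F lies 22.9 along u from C, so F = 22.9·u = (15.26, 17.07). Tangency of A1 to both parallel lines with radius 3.5 puts N and P at C ± 3.5·n: N = (-2.609, 2.333), P = (2.609, -2.333). So N.x = -2.609.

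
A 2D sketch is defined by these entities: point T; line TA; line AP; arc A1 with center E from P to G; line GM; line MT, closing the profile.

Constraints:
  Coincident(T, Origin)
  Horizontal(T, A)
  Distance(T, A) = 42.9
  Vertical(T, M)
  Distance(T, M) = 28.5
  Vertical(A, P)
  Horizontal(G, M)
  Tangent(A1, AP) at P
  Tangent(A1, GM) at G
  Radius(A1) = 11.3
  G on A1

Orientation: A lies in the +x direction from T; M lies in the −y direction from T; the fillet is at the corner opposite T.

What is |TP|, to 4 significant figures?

46.22

T is at the origin; T and A share the same y with |TA| = 42.9 and A on the +x side, so A = (42.90, 0.000). T and M share the same x with |TM| = 28.5 and M on the −y side, so M = (0.000, -28.50). The virtual corner opposite T is at (42.90, -28.50). A1 meets AP tangentially, so EP is at right angles to AP and since A1 is tangent to GM there, EG ⟂ GM, with radius 11.3, so the center E sits 11.3 in from both sides at E = (31.60, -17.20). That places the tangent points at P = (42.90, -17.20) on AP and G = (31.60, -28.50) on GM. Then |TP| = |P − T| = 46.22.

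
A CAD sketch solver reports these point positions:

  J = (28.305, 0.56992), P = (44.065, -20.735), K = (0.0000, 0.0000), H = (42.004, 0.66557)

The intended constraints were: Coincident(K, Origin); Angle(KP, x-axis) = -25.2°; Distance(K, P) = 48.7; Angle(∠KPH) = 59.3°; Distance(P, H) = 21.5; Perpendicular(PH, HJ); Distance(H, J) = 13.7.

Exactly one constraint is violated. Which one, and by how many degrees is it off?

Perpendicular(PH, HJ) — off by 5.10°.

K = (0.00, 0.00) ✓; KP at -25.20° ✓; |KP| = 48.70 ✓; ∠KPH = 59.30° ✓; |PH| = 21.50 ✓; ∠(PH, HJ) = 84.90° ✗; |HJ| = 13.70 ✓.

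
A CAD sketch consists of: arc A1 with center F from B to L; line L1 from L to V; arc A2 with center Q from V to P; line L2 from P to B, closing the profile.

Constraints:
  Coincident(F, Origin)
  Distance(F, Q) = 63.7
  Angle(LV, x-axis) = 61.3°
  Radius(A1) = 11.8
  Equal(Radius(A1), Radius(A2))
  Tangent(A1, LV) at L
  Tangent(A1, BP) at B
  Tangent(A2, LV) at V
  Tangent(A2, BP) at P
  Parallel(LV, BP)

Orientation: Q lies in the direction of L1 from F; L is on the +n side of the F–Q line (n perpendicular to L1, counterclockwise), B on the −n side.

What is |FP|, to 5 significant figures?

64.784

The slot axis is L1's direction at 61.3°, so u = (cos 61.3°, sin 61.3°) = (0.48022, 0.87715) and n = (−sin 61.3°, cos 61.3°) = (-0.87715, 0.48022). F is at the origin and Q lies 63.7 along u from F, so Q = 63.7·u = (30.590, 55.874). Tangency of A1 to both parallel lines with radius 11.8 puts L and B at F ± 11.8·n: L = (-10.350, 5.6666), B = (10.350, -5.6666). Equal radii place V and P the same way about Q: V = Q + 11.8·n = (20.240, 61.541), P = Q − 11.8·n = (40.941, 50.208). Then |FP| = |P − F| = 64.784.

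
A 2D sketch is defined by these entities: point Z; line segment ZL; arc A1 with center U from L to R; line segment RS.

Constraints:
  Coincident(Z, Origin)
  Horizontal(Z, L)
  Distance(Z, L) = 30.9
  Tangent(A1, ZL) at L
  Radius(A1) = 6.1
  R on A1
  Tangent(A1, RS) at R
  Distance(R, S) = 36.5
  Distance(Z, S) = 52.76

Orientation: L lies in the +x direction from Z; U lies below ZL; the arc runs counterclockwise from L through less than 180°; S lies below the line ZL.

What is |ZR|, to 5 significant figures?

25.845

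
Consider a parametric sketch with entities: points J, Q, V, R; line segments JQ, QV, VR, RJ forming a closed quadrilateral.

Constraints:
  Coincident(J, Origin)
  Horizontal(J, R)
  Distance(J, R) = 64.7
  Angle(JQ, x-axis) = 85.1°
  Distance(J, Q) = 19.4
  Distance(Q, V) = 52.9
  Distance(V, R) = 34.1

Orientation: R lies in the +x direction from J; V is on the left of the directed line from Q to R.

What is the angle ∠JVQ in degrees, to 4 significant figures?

17.25°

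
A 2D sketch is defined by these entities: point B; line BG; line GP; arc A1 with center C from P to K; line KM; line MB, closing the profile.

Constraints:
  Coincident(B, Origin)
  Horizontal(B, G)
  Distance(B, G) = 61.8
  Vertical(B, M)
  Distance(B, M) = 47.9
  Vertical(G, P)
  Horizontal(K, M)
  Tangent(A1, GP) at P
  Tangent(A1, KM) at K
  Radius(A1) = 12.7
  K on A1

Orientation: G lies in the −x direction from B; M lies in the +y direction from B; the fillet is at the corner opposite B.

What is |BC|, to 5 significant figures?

60.414

B is at the origin; BG is horizontal with |BG| = 61.8 and G on the −x side, so G = (-61.800, 0.0000). BM is vertical with |BM| = 47.9 and M on the +y side, so M = (0.0000, 47.900). The virtual corner opposite B is at (-61.800, 47.900). Tangency of A1 to GP means the radius CP is perpendicular to GP and A1 meets KM tangentially, so CK is at right angles to KM, with radius 12.7, so the center C sits 12.7 in from both sides at C = (-49.100, 35.200). Then |BC| = |C − B| = 60.414.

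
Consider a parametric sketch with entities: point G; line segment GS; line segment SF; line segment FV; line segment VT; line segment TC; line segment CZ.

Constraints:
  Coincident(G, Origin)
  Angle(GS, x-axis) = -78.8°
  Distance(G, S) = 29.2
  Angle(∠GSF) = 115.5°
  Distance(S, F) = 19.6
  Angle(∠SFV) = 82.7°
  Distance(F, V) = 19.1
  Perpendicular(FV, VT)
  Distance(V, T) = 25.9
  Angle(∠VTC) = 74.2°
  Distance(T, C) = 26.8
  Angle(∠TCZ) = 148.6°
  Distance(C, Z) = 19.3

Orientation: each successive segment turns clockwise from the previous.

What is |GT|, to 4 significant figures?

11.44

∠SFV = 82.7° gives FV at 119.4° from the x-axis; with |FV| = 19.1, V = (-19.42, -23.72). FV is perpendicular to VT, so VT runs at 29.40°; with |VT| = 25.9, T = (3.145, -11.00). Then |GT| = |T − G| = 11.44.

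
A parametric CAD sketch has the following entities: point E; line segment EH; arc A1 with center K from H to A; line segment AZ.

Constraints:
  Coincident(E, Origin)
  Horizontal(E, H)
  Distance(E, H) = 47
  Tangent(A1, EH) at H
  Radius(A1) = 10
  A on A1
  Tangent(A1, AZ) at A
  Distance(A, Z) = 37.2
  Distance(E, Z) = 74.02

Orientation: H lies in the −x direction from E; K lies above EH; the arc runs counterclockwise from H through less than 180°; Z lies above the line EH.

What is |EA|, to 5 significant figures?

41.187

Checks: ∠(KH, HE) = 90.00° ✓; |KH| = 10.00 ✓; |KA| = 10.00 ✓; ∠(KA, AZ) = 90.00° ✓; |AZ| = 37.20 ✓; |EZ| = 74.02 ✓.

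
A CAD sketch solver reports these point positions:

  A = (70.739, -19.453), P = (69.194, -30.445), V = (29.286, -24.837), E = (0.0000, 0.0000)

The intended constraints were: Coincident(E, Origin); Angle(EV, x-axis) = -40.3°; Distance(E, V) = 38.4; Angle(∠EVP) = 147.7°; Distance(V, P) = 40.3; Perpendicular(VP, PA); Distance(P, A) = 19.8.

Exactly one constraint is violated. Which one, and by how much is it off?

Distance(P, A) = 19.8 — off by 8.70.

E = (0.00, 0.00) ✓; EV at -40.30° ✓; |EV| = 38.40 ✓; ∠EVP = 147.7° ✓; |VP| = 40.30 ✓; ∠(VP, PA) = 90.00° ✓; |PA| = 11.10 ✗.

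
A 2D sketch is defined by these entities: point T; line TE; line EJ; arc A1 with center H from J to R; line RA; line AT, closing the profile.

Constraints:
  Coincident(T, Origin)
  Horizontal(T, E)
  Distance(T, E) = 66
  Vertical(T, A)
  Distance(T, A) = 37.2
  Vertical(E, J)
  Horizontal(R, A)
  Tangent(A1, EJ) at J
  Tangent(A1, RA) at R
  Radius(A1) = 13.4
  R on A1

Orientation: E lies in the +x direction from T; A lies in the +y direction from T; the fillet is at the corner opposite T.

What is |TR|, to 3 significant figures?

64.4

The virtual corner opposite T is at (66.0, 37.2). Tangency of A1 to EJ means the radius HJ is perpendicular to EJ and since A1 is tangent to RA there, HR ⟂ RA, with radius 13.4, so the center H sits 13.4 in from both sides at H = (52.6, 23.8). That places the tangent points at J = (66.0, 23.8) on EJ and R = (52.6, 37.2) on RA. Then |TR| = |R − T| = 64.4.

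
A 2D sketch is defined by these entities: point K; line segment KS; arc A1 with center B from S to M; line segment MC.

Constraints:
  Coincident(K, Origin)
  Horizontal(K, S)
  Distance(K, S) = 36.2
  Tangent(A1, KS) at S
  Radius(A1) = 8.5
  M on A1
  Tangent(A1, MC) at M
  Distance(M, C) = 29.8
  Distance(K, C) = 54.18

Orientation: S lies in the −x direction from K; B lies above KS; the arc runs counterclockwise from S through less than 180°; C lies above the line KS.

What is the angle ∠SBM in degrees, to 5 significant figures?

107.60°

Checks: K = (0.00, 0.00) ✓; |BM| = 8.500 ✓; ∠(BM, MC) = 90.00° ✓; |MC| = 29.80 ✓; |KC| = 54.18 ✓.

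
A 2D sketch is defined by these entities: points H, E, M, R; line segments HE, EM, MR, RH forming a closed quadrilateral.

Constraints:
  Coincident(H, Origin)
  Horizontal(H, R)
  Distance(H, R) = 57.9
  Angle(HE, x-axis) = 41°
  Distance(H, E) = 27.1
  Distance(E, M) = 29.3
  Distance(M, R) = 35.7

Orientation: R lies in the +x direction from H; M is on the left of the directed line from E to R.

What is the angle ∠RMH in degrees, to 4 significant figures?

74.33°

H is at the origin; HR is horizontal with |HR| = 57.9 and R in +x, so R = (57.9, 0). HE runs at 41.0° with |HE| = 27.1, so E = (20.45, 17.78). M is determined by |EM| = 29.3 and |MR| = 35.7 together: it lies at the intersection of circle(E, 29.3) and circle(R, 35.7). With |ER| = 41.45, the foot of the radical line on ER is 15.71 from E and the perpendicular offset is √(29.3² − 15.71²) = 24.73. Taking the left-of-ER solution: M = (45.25, 33.38).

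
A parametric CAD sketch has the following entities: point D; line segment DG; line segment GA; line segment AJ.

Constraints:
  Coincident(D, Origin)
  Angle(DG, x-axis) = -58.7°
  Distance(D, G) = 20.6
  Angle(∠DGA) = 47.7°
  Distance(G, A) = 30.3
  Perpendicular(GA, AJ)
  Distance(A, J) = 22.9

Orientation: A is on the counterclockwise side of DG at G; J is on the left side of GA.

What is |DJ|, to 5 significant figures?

18.135

D is at the origin; DG runs at -58.7° with length 20.6, so G = 20.6·(cos -58.7°, sin -58.7°) = (10.702, -17.602). ∠DGA = 47.7°, so GA runs at -58.7° + (180° − 47.7°) = 73.600° from the x-axis; with |GA| = 30.3, A = G + 30.3·(cos 73.600°, sin 73.600°) = (19.257, 11.465). GA ⟂ AJ; with |AJ| = 22.9 on the left of GA, J = A + 22.9·(-0.95931, 0.28234) = (-2.7113, 17.931). Then |DJ| = |J − D| = 18.135.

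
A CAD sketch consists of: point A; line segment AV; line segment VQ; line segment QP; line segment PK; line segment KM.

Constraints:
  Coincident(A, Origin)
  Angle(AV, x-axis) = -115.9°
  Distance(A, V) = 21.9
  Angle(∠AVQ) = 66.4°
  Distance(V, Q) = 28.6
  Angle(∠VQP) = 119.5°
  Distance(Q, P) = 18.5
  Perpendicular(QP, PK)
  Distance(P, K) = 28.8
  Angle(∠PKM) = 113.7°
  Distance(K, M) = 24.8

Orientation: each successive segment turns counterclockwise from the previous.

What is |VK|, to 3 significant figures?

32.8

A is at the origin; AV runs at -115.9° with length 21.9, so V = (-9.57, -19.7). ∠AVQ = 66.4° gives VQ at -2.30° from the x-axis; with |VQ| = 28.6, Q = (19.0, -20.8). ∠VQP = 119.5° gives QP at 58.2° from the x-axis; with |QP| = 18.5, P = (28.8, -5.13). QP is perpendicular to PK, so PK runs at 148°; with |PK| = 28.8, K = (4.28, 10.1). Then |VK| = |K − V| = 32.8.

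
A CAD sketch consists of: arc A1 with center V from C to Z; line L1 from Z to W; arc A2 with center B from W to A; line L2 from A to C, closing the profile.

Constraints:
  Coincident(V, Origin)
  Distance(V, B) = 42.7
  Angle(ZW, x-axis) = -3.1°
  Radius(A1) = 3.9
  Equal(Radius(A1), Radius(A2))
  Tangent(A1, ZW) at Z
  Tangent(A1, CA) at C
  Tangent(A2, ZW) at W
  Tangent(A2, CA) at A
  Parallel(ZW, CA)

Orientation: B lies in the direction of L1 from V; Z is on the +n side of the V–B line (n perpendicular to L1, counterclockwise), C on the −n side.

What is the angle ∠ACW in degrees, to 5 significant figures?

10.352°

Tangency of A1 to both parallel lines with radius 3.9 puts Z and C at V ± 3.9·n: Z = (0.21091, 3.8943), C = (-0.21091, -3.8943). Equal radii place W and A the same way about B: W = B + 3.9·n = (42.848, 1.5851), A = B − 3.9·n = (42.427, -6.2035). Then cos ∠ACW = CA·CW / (|CA||CW|), giving 10.352°.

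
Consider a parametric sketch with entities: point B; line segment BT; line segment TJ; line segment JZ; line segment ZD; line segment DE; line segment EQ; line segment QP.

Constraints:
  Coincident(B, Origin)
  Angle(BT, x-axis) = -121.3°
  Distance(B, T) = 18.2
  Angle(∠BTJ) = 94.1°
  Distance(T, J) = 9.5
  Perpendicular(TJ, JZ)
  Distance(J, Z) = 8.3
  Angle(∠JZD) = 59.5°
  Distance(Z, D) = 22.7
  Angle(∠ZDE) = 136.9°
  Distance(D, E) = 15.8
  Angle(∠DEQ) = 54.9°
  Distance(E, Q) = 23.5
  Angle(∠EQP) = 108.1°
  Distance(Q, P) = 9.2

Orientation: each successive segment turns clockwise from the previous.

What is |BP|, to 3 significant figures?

21.7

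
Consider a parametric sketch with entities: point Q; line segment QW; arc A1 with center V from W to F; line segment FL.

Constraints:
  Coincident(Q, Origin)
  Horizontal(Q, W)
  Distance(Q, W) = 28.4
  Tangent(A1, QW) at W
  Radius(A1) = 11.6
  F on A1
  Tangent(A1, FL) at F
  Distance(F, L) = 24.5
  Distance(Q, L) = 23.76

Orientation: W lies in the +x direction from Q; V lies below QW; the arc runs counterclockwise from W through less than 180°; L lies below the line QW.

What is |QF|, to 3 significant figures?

19.8

Checks: |VF| = 11.60 ✓; ∠(VF, FL) = 90.00° ✓; |FL| = 24.50 ✓; |QL| = 23.76 ✓.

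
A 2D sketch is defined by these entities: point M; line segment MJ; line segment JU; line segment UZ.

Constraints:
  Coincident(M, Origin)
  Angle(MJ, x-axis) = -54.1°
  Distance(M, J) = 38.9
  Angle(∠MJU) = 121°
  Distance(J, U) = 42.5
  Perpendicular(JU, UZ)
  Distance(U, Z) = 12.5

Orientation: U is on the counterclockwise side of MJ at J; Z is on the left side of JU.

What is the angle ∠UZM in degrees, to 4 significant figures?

108.4°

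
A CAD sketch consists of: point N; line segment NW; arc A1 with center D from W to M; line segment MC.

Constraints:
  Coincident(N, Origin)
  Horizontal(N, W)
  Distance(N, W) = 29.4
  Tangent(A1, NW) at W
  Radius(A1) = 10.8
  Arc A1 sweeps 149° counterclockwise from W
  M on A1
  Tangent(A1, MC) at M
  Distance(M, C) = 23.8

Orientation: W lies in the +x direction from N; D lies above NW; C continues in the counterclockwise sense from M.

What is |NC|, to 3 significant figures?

35.4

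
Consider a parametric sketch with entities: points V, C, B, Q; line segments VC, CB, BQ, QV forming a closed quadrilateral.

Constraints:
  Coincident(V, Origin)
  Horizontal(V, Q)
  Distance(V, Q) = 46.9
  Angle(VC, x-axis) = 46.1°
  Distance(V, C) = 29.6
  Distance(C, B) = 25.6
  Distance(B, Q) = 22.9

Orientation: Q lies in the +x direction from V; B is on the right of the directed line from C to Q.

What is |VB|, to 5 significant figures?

24.673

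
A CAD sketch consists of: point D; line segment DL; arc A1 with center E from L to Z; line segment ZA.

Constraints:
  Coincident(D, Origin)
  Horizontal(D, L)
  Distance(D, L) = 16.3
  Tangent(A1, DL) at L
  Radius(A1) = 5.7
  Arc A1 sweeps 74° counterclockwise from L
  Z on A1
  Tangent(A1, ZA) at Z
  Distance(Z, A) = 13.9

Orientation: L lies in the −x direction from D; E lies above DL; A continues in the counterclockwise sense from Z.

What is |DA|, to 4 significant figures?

18.84

D is at the origin; D and L share the same y with |DL| = 16.3 and L on the −x side, so L = (-16.30, 0.000). The tangent condition forces EL to be normal to DL, so E = L + (0, 5.7) = (-16.30, 5.700). On A1, L sits at bearing -90° from E; a 74° counterclockwise sweep puts Z at bearing -16°, so Z = E + 5.7·(cos -16°, sin -16°) = (-10.82, 4.129). A1 meets ZA tangentially, so EZ is at right angles to ZA, so ZA runs along (−sin -16°, cos -16°); with |ZA| = 13.9, A = (-6.989, 17.49). Then |DA| = |A − D| = 18.84.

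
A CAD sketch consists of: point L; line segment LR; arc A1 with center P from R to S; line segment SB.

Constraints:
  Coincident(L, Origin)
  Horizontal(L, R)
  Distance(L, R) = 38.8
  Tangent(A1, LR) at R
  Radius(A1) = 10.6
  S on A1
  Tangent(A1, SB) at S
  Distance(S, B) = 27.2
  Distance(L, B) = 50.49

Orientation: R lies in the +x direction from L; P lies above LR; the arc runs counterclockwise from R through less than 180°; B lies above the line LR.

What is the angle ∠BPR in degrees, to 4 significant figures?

166.7°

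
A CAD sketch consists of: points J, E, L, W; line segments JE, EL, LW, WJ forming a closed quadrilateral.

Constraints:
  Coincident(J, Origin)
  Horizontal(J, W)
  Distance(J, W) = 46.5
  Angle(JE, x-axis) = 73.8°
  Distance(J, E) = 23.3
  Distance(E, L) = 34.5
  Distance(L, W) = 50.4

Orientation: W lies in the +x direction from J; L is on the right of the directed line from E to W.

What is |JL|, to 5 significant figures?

11.206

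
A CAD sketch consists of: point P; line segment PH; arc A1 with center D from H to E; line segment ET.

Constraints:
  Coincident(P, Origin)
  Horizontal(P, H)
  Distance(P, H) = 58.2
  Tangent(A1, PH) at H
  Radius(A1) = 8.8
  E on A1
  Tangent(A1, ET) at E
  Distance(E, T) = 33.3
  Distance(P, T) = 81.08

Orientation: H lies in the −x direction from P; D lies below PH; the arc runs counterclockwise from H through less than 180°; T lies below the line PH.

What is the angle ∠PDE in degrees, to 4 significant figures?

166.5°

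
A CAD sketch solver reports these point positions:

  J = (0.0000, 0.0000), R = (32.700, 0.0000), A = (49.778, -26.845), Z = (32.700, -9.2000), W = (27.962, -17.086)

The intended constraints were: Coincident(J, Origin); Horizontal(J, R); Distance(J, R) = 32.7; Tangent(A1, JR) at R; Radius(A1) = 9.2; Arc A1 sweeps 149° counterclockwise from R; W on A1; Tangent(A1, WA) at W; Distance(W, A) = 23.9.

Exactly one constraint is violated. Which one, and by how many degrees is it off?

Tangent(A1, WA) at W — off by 6.90°.

J = (0.00, 0.00) ✓; J.y = 0.00, R.y = 0.00 ✓; |JR| = 32.70 ✓; ∠(ZR, RJ) = 90.00° ✓; |ZR| = 9.200 ✓; bearing(Z→W) − bearing(Z→R) = 149.0° ✓; |ZW| = 9.200 ✓; ∠(ZW, WA) = 83.10° ✗; |WA| = 23.90 ✓.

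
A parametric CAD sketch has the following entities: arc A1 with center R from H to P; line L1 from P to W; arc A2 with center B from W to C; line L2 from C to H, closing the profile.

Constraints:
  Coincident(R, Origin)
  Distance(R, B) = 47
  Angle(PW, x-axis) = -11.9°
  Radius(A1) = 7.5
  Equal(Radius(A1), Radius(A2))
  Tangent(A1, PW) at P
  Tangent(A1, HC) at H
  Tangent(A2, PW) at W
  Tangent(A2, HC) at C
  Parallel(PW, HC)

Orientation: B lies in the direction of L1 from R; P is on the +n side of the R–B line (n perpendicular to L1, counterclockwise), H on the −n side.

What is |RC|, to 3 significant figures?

47.6

The slot axis is L1's direction at -11.9°, so u = (cos -11.9°, sin -11.9°) = (0.979, -0.206) and n = (−sin -11.9°, cos -11.9°) = (0.206, 0.979). R is at the origin and B lies 47.0 along u from R, so B = 47.0·u = (46.0, -9.69). Tangency of A1 to both parallel lines with radius 7.5 puts P and H at R ± 7.5·n: P = (1.55, 7.34), H = (-1.55, -7.34). Equal radii place W and C the same way about B: W = B + 7.5·n = (47.5, -2.35), C = B − 7.5·n = (44.4, -17.0). Then |RC| = |C − R| = 47.6.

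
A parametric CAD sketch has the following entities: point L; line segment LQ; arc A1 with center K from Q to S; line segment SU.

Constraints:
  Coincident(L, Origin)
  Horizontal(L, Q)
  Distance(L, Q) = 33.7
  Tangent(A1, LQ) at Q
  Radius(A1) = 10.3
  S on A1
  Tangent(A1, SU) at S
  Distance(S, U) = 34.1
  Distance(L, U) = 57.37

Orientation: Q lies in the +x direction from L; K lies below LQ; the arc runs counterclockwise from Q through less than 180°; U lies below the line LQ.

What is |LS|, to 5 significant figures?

27.435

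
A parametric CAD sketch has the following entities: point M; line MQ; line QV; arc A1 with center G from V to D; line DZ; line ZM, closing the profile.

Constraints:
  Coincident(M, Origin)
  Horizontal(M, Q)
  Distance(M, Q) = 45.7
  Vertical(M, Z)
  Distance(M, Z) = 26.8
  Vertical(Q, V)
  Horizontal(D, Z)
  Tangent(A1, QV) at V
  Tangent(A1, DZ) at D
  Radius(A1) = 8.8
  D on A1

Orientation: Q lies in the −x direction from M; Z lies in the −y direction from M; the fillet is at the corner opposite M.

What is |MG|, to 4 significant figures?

41.06

M is at the origin; M and Q share the same y with |MQ| = 45.7 and Q on the −x side, so Q = (-45.70, 0.000). M and Z share the same x with |MZ| = 26.8 and Z on the −y side, so Z = (0.000, -26.80). The virtual corner opposite M is at (-45.70, -26.80). A1 meets QV tangentially, so GV is at right angles to QV and since A1 is tangent to DZ there, GD ⟂ DZ, with radius 8.8, so the center G sits 8.8 in from both sides at G = (-36.90, -18.00). Then |MG| = |G − M| = 41.06.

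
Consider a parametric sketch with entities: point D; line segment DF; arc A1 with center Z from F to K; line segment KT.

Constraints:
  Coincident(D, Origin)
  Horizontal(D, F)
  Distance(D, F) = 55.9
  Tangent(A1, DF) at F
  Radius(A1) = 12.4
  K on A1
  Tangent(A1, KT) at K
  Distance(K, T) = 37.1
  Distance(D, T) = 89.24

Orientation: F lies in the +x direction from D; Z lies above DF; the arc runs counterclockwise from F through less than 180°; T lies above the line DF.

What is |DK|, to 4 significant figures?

68.60

D is at the origin; DF is horizontal with |DF| = 55.9 and F on the +x side, so F = (55.90, 0.000). Since A1 is tangent to DF there, ZF ⟂ DF, so Z = F + (0, 12.4) = (55.90, 12.40). Since ZK ⟂ KT (tangency), |ZT| = √(12.4² + 37.1²) = 39.12 regardless of where K sits on A1. So T lies on both circle(D, 89.24) and circle(Z, 39.12); the above-DF intersection is T = (76.78, 45.48). K is the foot of the tangent from T: K = (67.94, 9.445).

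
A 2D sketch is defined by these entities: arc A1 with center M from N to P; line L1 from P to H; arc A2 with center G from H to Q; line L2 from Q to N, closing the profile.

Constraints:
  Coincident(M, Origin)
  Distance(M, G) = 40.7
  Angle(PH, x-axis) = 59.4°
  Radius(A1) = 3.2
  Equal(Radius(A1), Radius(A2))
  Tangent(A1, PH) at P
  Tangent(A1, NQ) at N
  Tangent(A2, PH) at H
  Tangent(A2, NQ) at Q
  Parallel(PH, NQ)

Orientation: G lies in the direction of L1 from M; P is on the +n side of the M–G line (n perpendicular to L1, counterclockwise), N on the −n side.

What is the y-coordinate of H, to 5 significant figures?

36.661

Tangency of A1 to both parallel lines with radius 3.2 puts P and N at M ± 3.2·n: P = (-2.7544, 1.6289), N = (2.7544, -1.6289). Equal radii place H and Q the same way about G: H = G + 3.2·n = (17.964, 36.661), Q = G − 3.2·n = (23.472, 33.403). So H.y = 36.661.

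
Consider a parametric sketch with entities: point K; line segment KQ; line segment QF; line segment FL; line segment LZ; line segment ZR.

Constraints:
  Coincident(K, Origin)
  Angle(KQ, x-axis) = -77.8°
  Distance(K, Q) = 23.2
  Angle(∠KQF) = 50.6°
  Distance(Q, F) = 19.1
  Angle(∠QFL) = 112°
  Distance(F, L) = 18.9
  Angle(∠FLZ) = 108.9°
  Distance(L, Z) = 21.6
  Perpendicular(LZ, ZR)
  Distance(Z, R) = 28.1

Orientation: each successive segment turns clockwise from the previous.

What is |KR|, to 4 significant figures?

24.45

K is at the origin; KQ runs at -77.8° with length 23.2, so Q = (4.903, -22.68). ∠KQF = 50.6° gives QF at 152.8° from the x-axis; with |QF| = 19.1, F = (-12.09, -13.95). ∠QFL = 112.0° gives FL at 84.80° from the x-axis; with |FL| = 18.9, L = (-10.37, 4.877). ∠FLZ = 108.9° gives LZ at 13.70° from the x-axis; with |LZ| = 21.6, Z = (10.61, 9.992). LZ is perpendicular to ZR, so ZR runs at -76.30°; with |ZR| = 28.1, R = (17.27, -17.31). Then |KR| = |R − K| = 24.45.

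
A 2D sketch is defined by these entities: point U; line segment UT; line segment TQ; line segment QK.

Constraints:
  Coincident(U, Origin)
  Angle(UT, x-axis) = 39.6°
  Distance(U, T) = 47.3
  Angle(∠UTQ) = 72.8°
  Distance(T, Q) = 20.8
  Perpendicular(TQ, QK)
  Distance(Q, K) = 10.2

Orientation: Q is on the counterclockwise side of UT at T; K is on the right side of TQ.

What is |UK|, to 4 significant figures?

55.80

U is at the origin; UT runs at 39.6° with length 47.3, so T = 47.3·(cos 39.6°, sin 39.6°) = (36.45, 30.15). ∠UTQ = 72.8°, so TQ runs at 39.6° + (180° − 72.8°) = 146.8° from the x-axis; with |TQ| = 20.8, Q = T + 20.8·(cos 146.8°, sin 146.8°) = (19.04, 41.54). TQ ⟂ QK; with |QK| = 10.2 on the right of TQ, K = Q + 10.2·(0.5476, 0.8368) = (24.63, 50.07). Then |UK| = |K − U| = 55.80.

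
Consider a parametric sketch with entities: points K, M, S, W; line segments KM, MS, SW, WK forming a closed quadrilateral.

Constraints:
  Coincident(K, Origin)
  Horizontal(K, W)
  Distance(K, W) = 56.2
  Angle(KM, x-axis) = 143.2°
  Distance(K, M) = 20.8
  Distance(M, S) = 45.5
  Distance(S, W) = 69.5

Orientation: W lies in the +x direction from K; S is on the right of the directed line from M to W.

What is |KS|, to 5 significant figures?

32.191

Checks: |MS| = 45.50 ✓; |SW| = 69.50 ✓.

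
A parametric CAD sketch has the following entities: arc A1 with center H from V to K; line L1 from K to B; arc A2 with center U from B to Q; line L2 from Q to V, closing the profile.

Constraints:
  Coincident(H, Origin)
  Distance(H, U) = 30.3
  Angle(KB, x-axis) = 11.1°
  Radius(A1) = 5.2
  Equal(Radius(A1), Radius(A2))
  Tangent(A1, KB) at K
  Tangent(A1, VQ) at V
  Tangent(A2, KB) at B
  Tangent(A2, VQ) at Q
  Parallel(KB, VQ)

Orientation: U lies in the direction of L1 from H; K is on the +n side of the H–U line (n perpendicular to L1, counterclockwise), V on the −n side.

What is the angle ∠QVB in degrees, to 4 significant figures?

18.94°

The slot axis is L1's direction at 11.1°, so u = (cos 11.1°, sin 11.1°) = (0.9813, 0.1925) and n = (−sin 11.1°, cos 11.1°) = (-0.1925, 0.9813). H is at the origin and U lies 30.3 along u from H, so U = 30.3·u = (29.73, 5.833). Tangency of A1 to both parallel lines with radius 5.2 puts K and V at H ± 5.2·n: K = (-1.001, 5.103), V = (1.001, -5.103). Equal radii place B and Q the same way about U: B = U + 5.2·n = (28.73, 10.94), Q = U − 5.2·n = (30.73, 0.7307). Then cos ∠QVB = VQ·VB / (|VQ||VB|), giving 18.94°.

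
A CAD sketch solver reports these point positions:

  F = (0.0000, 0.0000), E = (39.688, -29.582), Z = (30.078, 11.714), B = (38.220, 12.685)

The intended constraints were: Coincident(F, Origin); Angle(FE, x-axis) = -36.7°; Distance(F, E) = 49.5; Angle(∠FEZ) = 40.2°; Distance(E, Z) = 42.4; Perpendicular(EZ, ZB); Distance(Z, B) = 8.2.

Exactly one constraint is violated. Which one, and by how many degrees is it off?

Perpendicular(EZ, ZB) — off by 6.30°.

F = (0.00, 0.00) ✓; FE at -36.70° ✓; |FE| = 49.50 ✓; ∠FEZ = 40.20° ✓; |EZ| = 42.40 ✓; ∠(EZ, ZB) = 96.30° ✗; |ZB| = 8.200 ✓.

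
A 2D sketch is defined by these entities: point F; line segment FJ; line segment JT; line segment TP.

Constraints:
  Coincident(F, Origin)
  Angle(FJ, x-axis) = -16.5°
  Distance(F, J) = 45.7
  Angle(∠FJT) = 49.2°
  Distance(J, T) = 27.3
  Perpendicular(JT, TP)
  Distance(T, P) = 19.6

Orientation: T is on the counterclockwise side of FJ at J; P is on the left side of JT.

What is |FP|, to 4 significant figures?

15.21

F is at the origin; FJ runs at -16.5° with length 45.7, so J = 45.7·(cos -16.5°, sin -16.5°) = (43.82, -12.98). ∠FJT = 49.2°, so JT runs at -16.5° + (180° − 49.2°) = 114.3° from the x-axis; with |JT| = 27.3, T = J + 27.3·(cos 114.3°, sin 114.3°) = (32.58, 11.90). JT ⟂ TP; with |TP| = 19.6 on the left of JT, P = T + 19.6·(-0.9114, -0.4115) = (14.72, 3.836). Then |FP| = |P − F| = 15.21.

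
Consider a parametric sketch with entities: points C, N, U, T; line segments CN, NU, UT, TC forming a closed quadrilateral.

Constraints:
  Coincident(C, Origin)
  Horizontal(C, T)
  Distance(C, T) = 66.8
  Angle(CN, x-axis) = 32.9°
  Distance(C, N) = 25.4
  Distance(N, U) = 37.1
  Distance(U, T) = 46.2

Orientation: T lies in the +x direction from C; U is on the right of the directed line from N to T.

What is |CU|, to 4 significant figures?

35.17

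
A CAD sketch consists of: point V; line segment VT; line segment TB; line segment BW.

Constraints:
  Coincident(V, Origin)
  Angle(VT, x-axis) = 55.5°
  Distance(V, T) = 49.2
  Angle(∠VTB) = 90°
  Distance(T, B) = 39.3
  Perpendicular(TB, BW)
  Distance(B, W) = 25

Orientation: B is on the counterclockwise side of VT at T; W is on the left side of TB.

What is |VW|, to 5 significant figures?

46.153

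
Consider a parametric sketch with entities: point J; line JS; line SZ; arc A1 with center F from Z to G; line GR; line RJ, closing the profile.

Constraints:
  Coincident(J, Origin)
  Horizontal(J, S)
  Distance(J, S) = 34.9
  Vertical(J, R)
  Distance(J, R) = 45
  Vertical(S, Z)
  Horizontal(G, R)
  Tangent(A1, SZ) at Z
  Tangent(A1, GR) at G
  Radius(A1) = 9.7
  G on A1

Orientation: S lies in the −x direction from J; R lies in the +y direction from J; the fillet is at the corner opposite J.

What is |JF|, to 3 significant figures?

43.4

J is at the origin; JS is horizontal with |JS| = 34.9 and S on the −x side, so S = (-34.9, 0.00). JR is vertical with |JR| = 45.0 and R on the +y side, so R = (0.00, 45.0). The virtual corner opposite J is at (-34.9, 45.0). A1 meets SZ tangentially, so FZ is at right angles to SZ and tangency of A1 to GR means the radius FG is perpendicular to GR, with radius 9.7, so the center F sits 9.7 in from both sides at F = (-25.2, 35.3). Then |JF| = |F − J| = 43.4.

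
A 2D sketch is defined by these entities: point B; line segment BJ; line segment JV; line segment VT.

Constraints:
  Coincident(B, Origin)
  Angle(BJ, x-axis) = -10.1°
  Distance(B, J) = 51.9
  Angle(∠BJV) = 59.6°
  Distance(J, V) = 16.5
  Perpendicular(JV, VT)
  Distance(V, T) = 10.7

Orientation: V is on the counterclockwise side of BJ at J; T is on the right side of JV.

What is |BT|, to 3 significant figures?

56.3

∠BJV = 59.6°, so JV runs at -10.1° + (180° − 59.6°) = 110° from the x-axis; with |JV| = 16.5, V = J + 16.5·(cos 110°, sin 110°) = (45.4, 6.37). The perpendicularity gives VT at right angles to JV; with |VT| = 10.7 on the right of JV, T = V + 10.7·(0.938, 0.347) = (55.4, 10.1). Then |BT| = |T − B| = 56.3.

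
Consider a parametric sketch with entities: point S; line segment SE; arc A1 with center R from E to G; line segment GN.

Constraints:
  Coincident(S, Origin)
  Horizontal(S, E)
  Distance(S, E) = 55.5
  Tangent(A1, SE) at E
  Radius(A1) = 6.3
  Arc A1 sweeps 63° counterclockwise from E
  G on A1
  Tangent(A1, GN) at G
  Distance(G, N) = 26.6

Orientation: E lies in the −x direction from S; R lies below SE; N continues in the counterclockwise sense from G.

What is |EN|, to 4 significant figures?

32.40

On A1, E sits at bearing 90° from R; a 63° counterclockwise sweep puts G at bearing 153°, so G = R + 6.3·(cos 153°, sin 153°) = (-61.11, -3.440). Since A1 is tangent to GN there, RG ⟂ GN, so GN runs along (−sin 153°, cos 153°); with |GN| = 26.6, N = (-73.19, -27.14). Then |EN| = |N − E| = 32.40.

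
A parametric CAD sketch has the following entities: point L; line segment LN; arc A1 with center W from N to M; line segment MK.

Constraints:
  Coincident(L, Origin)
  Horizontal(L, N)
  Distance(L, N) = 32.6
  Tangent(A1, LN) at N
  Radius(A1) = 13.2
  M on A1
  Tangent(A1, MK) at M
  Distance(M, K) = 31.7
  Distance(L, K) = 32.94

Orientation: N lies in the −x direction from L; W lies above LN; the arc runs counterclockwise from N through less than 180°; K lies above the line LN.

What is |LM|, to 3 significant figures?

22.3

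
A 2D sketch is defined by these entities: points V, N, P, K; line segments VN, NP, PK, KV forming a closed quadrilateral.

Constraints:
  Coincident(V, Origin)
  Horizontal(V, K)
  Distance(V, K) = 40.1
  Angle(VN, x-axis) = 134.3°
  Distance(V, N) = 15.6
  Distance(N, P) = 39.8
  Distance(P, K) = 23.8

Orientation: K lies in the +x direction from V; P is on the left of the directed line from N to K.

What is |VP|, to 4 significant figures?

34.49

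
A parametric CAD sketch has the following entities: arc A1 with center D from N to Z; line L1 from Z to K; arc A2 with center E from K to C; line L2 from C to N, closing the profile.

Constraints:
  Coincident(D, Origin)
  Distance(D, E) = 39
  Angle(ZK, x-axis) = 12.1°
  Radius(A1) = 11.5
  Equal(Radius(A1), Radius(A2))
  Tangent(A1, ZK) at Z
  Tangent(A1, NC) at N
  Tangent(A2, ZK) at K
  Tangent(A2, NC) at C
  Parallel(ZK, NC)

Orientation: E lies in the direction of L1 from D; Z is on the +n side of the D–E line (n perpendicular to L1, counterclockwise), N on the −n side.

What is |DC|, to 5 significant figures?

40.660

The slot axis is L1's direction at 12.1°, so u = (cos 12.1°, sin 12.1°) = (0.97778, 0.20962) and n = (−sin 12.1°, cos 12.1°) = (-0.20962, 0.97778). D is at the origin and E lies 39.0 along u from D, so E = 39.0·u = (38.134, 8.1751). Tangency of A1 to both parallel lines with radius 11.5 puts Z and N at D ± 11.5·n: Z = (-2.4106, 11.245), N = (2.4106, -11.245). Equal radii place K and C the same way about E: K = E + 11.5·n = (35.723, 19.420), C = E − 11.5·n = (40.544, -3.0694). Then |DC| = |C − D| = 40.660.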